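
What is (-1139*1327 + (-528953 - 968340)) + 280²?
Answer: -2930346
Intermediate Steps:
(-1139*1327 + (-528953 - 968340)) + 280² = (-1511453 - 1497293) + 78400 = -3008746 + 78400 = -2930346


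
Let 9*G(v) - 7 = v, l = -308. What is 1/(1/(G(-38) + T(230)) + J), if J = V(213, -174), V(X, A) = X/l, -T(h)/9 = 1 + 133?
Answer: -68420/47373 ≈ -1.4443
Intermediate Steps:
G(v) = 7/9 + v/9
T(h) = -1206 (T(h) = -9*(1 + 133) = -9*134 = -1206)
V(X, A) = -X/308 (V(X, A) = X/(-308) = X*(-1/308) = -X/308)
J = -213/308 (J = -1/308*213 = -213/308 ≈ -0.69156)
1/(1/(G(-38) + T(230)) + J) = 1/(1/((7/9 + (⅑)*(-38)) - 1206) - 213/308) = 1/(1/((7/9 - 38/9) - 1206) - 213/308) = 1/(1/(-31/9 - 1206) - 213/308) = 1/(1/(-10885/9) - 213/308) = 1/(-9/10885 - 213/308) = 1/(-47373/68420) = -68420/47373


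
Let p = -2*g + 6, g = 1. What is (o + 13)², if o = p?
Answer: 289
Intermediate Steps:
p = 4 (p = -2*1 + 6 = -2 + 6 = 4)
o = 4
(o + 13)² = (4 + 13)² = 17² = 289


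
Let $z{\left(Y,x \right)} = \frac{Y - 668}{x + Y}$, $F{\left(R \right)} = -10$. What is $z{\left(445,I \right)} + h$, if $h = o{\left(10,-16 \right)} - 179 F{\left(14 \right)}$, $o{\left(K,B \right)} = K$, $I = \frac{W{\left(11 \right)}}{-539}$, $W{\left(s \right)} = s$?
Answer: $\frac{39236273}{21804} \approx 1799.5$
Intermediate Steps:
$I = - \frac{1}{49}$ ($I = \frac{11}{-539} = 11 \left(- \frac{1}{539}\right) = - \frac{1}{49} \approx -0.020408$)
$z{\left(Y,x \right)} = \frac{-668 + Y}{Y + x}$
$h = 1800$ ($h = 10 - -1790 = 10 + 1790 = 1800$)
$z{\left(445,I \right)} + h = \frac{-668 + 445}{445 - \frac{1}{49}} + 1800 = \frac{1}{\frac{21804}{49}} \left(-223\right) + 1800 = \frac{49}{21804} \left(-223\right) + 1800 = - \frac{10927}{21804} + 1800 = \frac{39236273}{21804}$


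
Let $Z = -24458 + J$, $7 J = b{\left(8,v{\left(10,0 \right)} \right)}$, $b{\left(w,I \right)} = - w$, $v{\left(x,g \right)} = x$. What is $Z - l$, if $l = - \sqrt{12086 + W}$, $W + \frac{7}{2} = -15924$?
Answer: $- \frac{171214}{7} + \frac{i \sqrt{15366}}{2} \approx -24459.0 + 61.98 i$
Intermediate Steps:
$W = - \frac{31855}{2}$ ($W = - \frac{7}{2} - 15924 = - \frac{31855}{2} \approx -15928.0$)
$J = - \frac{8}{7}$ ($J = \frac{\left(-1\right) 8}{7} = \frac{1}{7} \left(-8\right) = - \frac{8}{7} \approx -1.1429$)
$Z = - \frac{171214}{7}$ ($Z = -24458 - \frac{8}{7} = - \frac{171214}{7} \approx -24459.0$)
$l = - \frac{i \sqrt{15366}}{2}$ ($l = - \sqrt{12086 - \frac{31855}{2}} = - \sqrt{- \frac{7683}{2}} = - \frac{i \sqrt{15366}}{2} \approx - 61.98 i$)
$Z - l = - \frac{171214}{7} - - \frac{i \sqrt{15366}}{2} = - \frac{171214}{7} + \frac{i \sqrt{15366}}{2}$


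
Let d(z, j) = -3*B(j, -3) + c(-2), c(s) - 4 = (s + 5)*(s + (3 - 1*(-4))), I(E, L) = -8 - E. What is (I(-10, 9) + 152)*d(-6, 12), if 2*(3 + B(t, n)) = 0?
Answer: 4312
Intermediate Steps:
B(t, n) = -3 (B(t, n) = -3 + (1/2)*0 = -3 + 0 = -3)
c(s) = 4 + (5 + s)*(7 + s) (c(s) = 4 + (s + 5)*(s + (3 - 1*(-4))) = 4 + (5 + s)*(s + (3 + 4)) = 4 + (5 + s)*(s + 7) = 4 + (5 + s)*(7 + s))
d(z, j) = 28 (d(z, j) = -3*(-3) + (39 + (-2)**2 + 12*(-2)) = 9 + (39 + 4 - 24) = 9 + 19 = 28)
(I(-10, 9) + 152)*d(-6, 12) = ((-8 - 1*(-10)) + 152)*28 = ((-8 + 10) + 152)*28 = (2 + 152)*28 = 154*28 = 4312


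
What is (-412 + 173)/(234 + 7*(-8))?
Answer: -239/178 ≈ -1.3427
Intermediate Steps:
(-412 + 173)/(234 + 7*(-8)) = -239/(234 - 56) = -239/178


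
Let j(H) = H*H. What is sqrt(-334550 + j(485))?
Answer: 5*I*sqrt(3973) ≈ 315.16*I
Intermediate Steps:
j(H) = H**2
sqrt(-334550 + j(485)) = sqrt(-334550 + 485**2) = sqrt(-334550 + 235225) = sqrt(-99325) = 5*I*sqrt(3973)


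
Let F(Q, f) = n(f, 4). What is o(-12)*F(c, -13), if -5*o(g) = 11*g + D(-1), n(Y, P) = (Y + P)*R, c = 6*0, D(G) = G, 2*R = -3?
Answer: 3591/10 ≈ 359.10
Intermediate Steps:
R = -3/2 (R = (1/2)*(-3) = -3/2 ≈ -1.5000)
c = 0
n(Y, P) = -3*P/2 - 3*Y/2 (n(Y, P) = (Y + P)*(-3/2) = (P + Y)*(-3/2) = -3*P/2 - 3*Y/2)
o(g) = 1/5 - 11*g/5 (o(g) = -(11*g - 1)/5 = -(-1 + 11*g)/5 = 1/5 - 11*g/5)
F(Q, f) = -6 - 3*f/2 (F(Q, f) = -3/2*4 - 3*f/2 = -6 - 3*f/2)
o(-12)*F(c, -13) = (1/5 - 11/5*(-12))*(-6 - 3/2*(-13)) = (1/5 + 132/5)*(-6 + 39/2) = (133/5)*(27/2) = 3591/10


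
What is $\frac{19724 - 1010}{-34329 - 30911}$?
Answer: $- \frac{9357}{32620} \approx -0.28685$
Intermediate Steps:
$\frac{19724 - 1010}{-34329 - 30911} = \frac{19724 - 1010}{-65240} = \left(19724 - 1010\right) \left(- \frac{1}{65240}\right) = 18714 \left(- \frac{1}{65240}\right) = - \frac{9357}{32620}$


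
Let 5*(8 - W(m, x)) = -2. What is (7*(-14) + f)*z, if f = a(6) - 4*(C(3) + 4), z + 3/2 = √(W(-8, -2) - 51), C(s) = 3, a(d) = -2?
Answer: 192 - 128*I*√1065/5 ≈ 192.0 - 835.44*I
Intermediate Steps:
W(m, x) = 42/5 (W(m, x) = 8 - ⅕*(-2) = 8 + ⅖ = 42/5)
z = -3/2 + I*√1065/5 (z = -3/2 + √(42/5 - 51) = -3/2 + √(-213/5) = -3/2 + I*√1065/5 ≈ -1.5 + 6.5269*I)
f = -30 (f = -2 - 4*(3 + 4) = -2 - 4*7 = -2 - 28 = -30)
(7*(-14) + f)*z = (7*(-14) - 30)*(-3/2 + I*√1065/5) = (-98 - 30)*(-3/2 + I*√1065/5) = -128*(-3/2 + I*√1065/5) = 192 - 128*I*√1065/5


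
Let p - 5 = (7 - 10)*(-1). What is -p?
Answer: -8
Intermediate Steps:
p = 8 (p = 5 + (7 - 10)*(-1) = 5 - 3*(-1) = 5 + 3 = 8)
-p = -1*8 = -8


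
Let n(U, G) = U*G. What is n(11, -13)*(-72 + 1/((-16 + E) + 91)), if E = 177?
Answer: 2594449/252 ≈ 10295.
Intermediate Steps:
n(U, G) = G*U
n(11, -13)*(-72 + 1/((-16 + E) + 91)) = (-13*11)*(-72 + 1/((-16 + 177) + 91)) = -143*(-72 + 1/(161 + 91)) = -143*(-72 + 1/252) = -143*(-18143/252) = 2594449/252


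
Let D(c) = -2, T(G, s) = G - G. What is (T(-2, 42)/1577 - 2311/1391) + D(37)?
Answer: -5093/1391 ≈ -3.6614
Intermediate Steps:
T(G, s) = 0
(T(-2, 42)/1577 - 2311/1391) + D(37) = (0/1577 - 2311/1391) - 2 = (0*(1/1577) - 2311*1/1391) - 2 = (0 - 2311/1391) - 2 = -2311/1391 - 2 = -5093/1391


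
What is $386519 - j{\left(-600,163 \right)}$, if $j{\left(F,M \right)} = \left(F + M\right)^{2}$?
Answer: $195550$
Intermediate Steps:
$386519 - j{\left(-600,163 \right)} = 386519 - \left(-600 + 163\right)^{2} = 386519 - \left(-437\right)^{2} = 386519 - 190969 = 195550$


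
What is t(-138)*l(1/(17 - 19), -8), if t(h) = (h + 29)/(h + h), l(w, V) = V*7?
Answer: -1526/69 ≈ -22.116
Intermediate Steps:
l(w, V) = 7*V
t(h) = (29 + h)/(2*h) (t(h) = (29 + h)/((2*h)) = (29 + h)*(1/(2*h)) = (29 + h)/(2*h))
t(-138)*l(1/(17 - 19), -8) = ((½)*(29 - 138)/(-138))*(7*(-8)) = ((½)*(-1/138)*(-109))*(-56) = (109/276)*(-56) = -1526/69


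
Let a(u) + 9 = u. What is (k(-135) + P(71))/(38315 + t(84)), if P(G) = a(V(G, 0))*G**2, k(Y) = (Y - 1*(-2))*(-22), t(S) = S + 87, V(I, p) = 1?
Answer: -18701/19243 ≈ -0.97183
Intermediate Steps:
a(u) = -9 + u
t(S) = 87 + S
k(Y) = -44 - 22*Y (k(Y) = (Y + 2)*(-22) = (2 + Y)*(-22) = -44 - 22*Y)
P(G) = -8*G**2 (P(G) = (-9 + 1)*G**2 = -8*G**2)
(k(-135) + P(71))/(38315 + t(84)) = ((-44 - 22*(-135)) - 8*71**2)/(38315 + (87 + 84)) = ((-44 + 2970) - 8*5041)/(38315 + 171) = (2926 - 40328)/38486 = -37402*1/38486 = -18701/19243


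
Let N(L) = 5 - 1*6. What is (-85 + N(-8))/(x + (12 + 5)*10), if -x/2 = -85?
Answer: -43/170 ≈ -0.25294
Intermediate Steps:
x = 170 (x = -2*(-85) = 170)
N(L) = -1 (N(L) = 5 - 6 = -1)
(-85 + N(-8))/(x + (12 + 5)*10) = (-85 - 1)/(170 + (12 + 5)*10) = -86/(170 + 17*10) = -86/(170 + 170) = -86/340 = -86*1/340 = -43/170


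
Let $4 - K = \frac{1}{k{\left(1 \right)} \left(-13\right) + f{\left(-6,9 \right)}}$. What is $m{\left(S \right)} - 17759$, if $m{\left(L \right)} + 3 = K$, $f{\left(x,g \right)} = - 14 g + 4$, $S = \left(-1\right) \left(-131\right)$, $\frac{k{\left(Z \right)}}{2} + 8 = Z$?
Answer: $- \frac{1065481}{60} \approx -17758.0$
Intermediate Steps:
$k{\left(Z \right)} = -16 + 2 Z$
$S = 131$
$f{\left(x,g \right)} = 4 - 14 g$
$K = \frac{239}{60}$ ($K = 4 - \frac{1}{\left(-16 + 2 \cdot 1\right) \left(-13\right) + \left(4 - 126\right)} = 4 - \frac{1}{\left(-16 + 2\right) \left(-13\right) + \left(4 - 126\right)} = 4 - \frac{1}{\left(-14\right) \left(-13\right) - 122} = 4 - \frac{1}{182 - 122} = 4 - \frac{1}{60} = \frac{239}{60} \approx 3.9833$)
$m{\left(L \right)} = \frac{59}{60}$ ($m{\left(L \right)} = -3 + \frac{239}{60} = \frac{59}{60}$)
$m{\left(S \right)} - 17759 = \frac{59}{60} - 17759 = - \frac{1065481}{60}$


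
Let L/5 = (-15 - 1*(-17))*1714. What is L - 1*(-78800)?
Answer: 95940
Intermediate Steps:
L = 17140 (L = 5*((-15 - 1*(-17))*1714) = 5*((-15 + 17)*1714) = 5*(2*1714) = 5*3428 = 17140)
L - 1*(-78800) = 17140 - 1*(-78800) = 17140 + 78800 = 95940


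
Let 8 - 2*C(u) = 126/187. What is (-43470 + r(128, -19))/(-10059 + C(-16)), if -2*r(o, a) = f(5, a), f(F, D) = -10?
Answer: 8127955/1880348 ≈ 4.3226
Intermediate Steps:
r(o, a) = 5 (r(o, a) = -½*(-10) = 5)
C(u) = 685/187 (C(u) = 4 - 63/187 = 685/187)
(-43470 + r(128, -19))/(-10059 + C(-16)) = (-43470 + 5)/(-10059 + 685/187) = -43465/(-1880348/187) = -43465*(-187/1880348) = 8127955/1880348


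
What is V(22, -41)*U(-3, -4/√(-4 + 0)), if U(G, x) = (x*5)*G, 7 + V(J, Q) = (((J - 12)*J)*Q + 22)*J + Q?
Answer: 5940120*I ≈ 5.9401e+6*I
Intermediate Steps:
V(J, Q) = -7 + Q + J*(22 + J*Q*(-12 + J)) (V(J, Q) = -7 + ((((J - 12)*J)*Q + 22)*J + Q) = -7 + ((((-12 + J)*J)*Q + 22)*J + Q) = -7 + (((J*(-12 + J))*Q + 22)*J + Q) = -7 + ((J*Q*(-12 + J) + 22)*J + Q) = -7 + ((22 + J*Q*(-12 + J))*J + Q) = -7 + (J*(22 + J*Q*(-12 + J)) + Q) = -7 + (Q + J*(22 + J*Q*(-12 + J))) = -7 + Q + J*(22 + J*Q*(-12 + J)))
U(G, x) = 5*G*x (U(G, x) = (5*x)*G = 5*G*x)
V(22, -41)*U(-3, -4/√(-4 + 0)) = (-7 - 41 + 22*22 - 41*22³ - 12*(-41)*22²)*(5*(-3)*(-4/√(-4 + 0))) = (-7 - 41 + 484 - 41*10648 - 12*(-41)*484)*(5*(-3)*(-4*(-I/2))) = (-7 - 41 + 484 - 436568 + 238128)*(5*(-3)*(-4*(-I/2))) = -990020*(-3)*(-(-2)*I) = -990020*(-3)*2*I = -(-5940120)*I = 5940120*I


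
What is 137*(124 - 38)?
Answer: 11782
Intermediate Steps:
137*(124 - 38) = 137*86 = 11782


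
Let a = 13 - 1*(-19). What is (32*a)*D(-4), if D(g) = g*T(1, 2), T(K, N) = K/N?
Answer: -2048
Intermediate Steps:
a = 32 (a = 13 + 19 = 32)
D(g) = g/2 (D(g) = g*(1/2) = g*(1*(½)) = g*(½) = g/2)
(32*a)*D(-4) = (32*32)*((½)*(-4)) = 1024*(-2) = -2048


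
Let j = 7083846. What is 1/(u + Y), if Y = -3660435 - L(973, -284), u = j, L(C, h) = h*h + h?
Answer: 1/3343039 ≈ 2.9913e-7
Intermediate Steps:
L(C, h) = h + h**2 (L(C, h) = h**2 + h = h + h**2)
u = 7083846
Y = -3740807 (Y = -3660435 - (-284)*(1 - 284) = -3660435 - (-284)*(-283) = -3660435 - 1*80372 = -3660435 - 80372 = -3740807)
1/(u + Y) = 1/(7083846 - 3740807) = 1/3343039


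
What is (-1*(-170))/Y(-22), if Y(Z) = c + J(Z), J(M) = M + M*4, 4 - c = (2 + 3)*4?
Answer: -85/63 ≈ -1.3492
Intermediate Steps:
c = -16 (c = 4 - (2 + 3)*4 = 4 - 5*4 = 4 - 1*20 = 4 - 20 = -16)
J(M) = 5*M (J(M) = M + 4*M = 5*M)
Y(Z) = -16 + 5*Z
(-1*(-170))/Y(-22) = (-1*(-170))/(-16 + 5*(-22)) = 170/(-16 - 110) = 170/(-126) = 170*(-1/126) = -85/63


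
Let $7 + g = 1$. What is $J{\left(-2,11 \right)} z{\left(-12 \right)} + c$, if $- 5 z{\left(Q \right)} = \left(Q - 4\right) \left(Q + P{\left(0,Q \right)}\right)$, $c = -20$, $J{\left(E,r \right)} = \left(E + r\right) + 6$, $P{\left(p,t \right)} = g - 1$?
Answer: $-932$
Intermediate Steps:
$g = -6$ ($g = -7 + 1 = -6$)
$P{\left(p,t \right)} = -7$ ($P{\left(p,t \right)} = -6 - 1 = -7$)
$J{\left(E,r \right)} = 6 + E + r$
$z{\left(Q \right)} = - \frac{\left(-7 + Q\right) \left(-4 + Q\right)}{5}$ ($z{\left(Q \right)} = - \frac{\left(Q - 4\right) \left(Q - 7\right)}{5} = - \frac{\left(-4 + Q\right) \left(-7 + Q\right)}{5} = - \frac{\left(-7 + Q\right) \left(-4 + Q\right)}{5}$)
$J{\left(-2,11 \right)} z{\left(-12 \right)} + c = \left(6 - 2 + 11\right) \left(- \frac{28}{5} - \frac{\left(-12\right)^{2}}{5} + \frac{11}{5} \left(-12\right)\right) - 20 = 15 \left(- \frac{28}{5} - \frac{144}{5} - \frac{132}{5}\right) - 20 = 15 \left(- \frac{304}{5}\right) - 20 = -912 - 20 = -932$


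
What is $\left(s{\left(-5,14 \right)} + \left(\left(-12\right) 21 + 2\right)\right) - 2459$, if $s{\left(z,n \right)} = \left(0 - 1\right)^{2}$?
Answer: $-2708$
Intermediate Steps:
$s{\left(z,n \right)} = 1$ ($s{\left(z,n \right)} = \left(-1\right)^{2} = 1$)
$\left(s{\left(-5,14 \right)} + \left(\left(-12\right) 21 + 2\right)\right) - 2459 = \left(1 + \left(\left(-12\right) 21 + 2\right)\right) - 2459 = \left(1 + \left(-252 + 2\right)\right) - 2459 = \left(1 - 250\right) - 2459 = -249 - 2459 = -2708$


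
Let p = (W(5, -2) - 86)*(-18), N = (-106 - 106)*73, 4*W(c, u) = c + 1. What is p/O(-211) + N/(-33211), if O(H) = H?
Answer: -47248495/7007521 ≈ -6.7425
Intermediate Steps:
W(c, u) = ¼ + c/4 (W(c, u) = (c + 1)/4 = (1 + c)/4 = ¼ + c/4)
N = -15476 (N = -212*73 = -15476)
p = 1521 (p = ((¼ + (¼)*5) - 86)*(-18) = ((¼ + 5/4) - 86)*(-18) = (3/2 - 86)*(-18) = -169/2*(-18) = 1521)
p/O(-211) + N/(-33211) = 1521/(-211) - 15476/(-33211) = 1521*(-1/211) - 15476*(-1/33211) = -1521/211 + 15476/33211 = -47248495/7007521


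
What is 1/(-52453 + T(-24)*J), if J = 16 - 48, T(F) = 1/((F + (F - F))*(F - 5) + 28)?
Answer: -181/9494001 ≈ -1.9065e-5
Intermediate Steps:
T(F) = 1/(28 + F*(-5 + F)) (T(F) = 1/((F + 0)*(-5 + F) + 28) = 1/(F*(-5 + F) + 28) = 1/(28 + F*(-5 + F)))
J = -32
1/(-52453 + T(-24)*J) = 1/(-52453 - 32/(28 + (-24)² - 5*(-24))) = 1/(-52453 - 32/(28 + 576 + 120)) = 1/(-52453 - 32/724) = 1/(-52453 + (1/724)*(-32)) = 1/(-52453 - 8/181) = 1/(-9494001/181) = -181/9494001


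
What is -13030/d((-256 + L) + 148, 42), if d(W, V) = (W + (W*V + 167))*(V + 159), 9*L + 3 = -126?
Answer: 1303/102376 ≈ 0.012728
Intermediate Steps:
L = -43/3 (L = -⅓ + (⅑)*(-126) = -⅓ - 14 = -43/3 ≈ -14.333)
d(W, V) = (159 + V)*(167 + W + V*W) (d(W, V) = (W + (V*W + 167))*(159 + V) = (W + (167 + V*W))*(159 + V) = (167 + W + V*W)*(159 + V) = (159 + V)*(167 + W + V*W))
-13030/d((-256 + L) + 148, 42) = -13030/(26553 + 159*((-256 - 43/3) + 148) + 167*42 + ((-256 - 43/3) + 148)*42² + 160*42*((-256 - 43/3) + 148)) = -13030/(26553 + 159*(-811/3 + 148) + 7014 + (-811/3 + 148)*1764 + 160*42*(-811/3 + 148)) = -13030/(26553 + 159*(-367/3) + 7014 - 367/3*1764 + 160*42*(-367/3)) = -13030/(26553 - 19451 + 7014 - 215796 - 822080) = -13030/(-1023760) = -13030*(-1/1023760) = 1303/102376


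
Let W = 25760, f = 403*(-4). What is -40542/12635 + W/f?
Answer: -97707826/5091905 ≈ -19.189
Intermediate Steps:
f = -1612
-40542/12635 + W/f = -40542/12635 + 25760/(-1612) = -40542*1/12635 + 25760*(-1/1612) = -40542/12635 - 6440/403 = -97707826/5091905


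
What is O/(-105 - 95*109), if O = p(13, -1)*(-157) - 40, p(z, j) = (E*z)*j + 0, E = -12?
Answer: 6133/2615 ≈ 2.3453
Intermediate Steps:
p(z, j) = -12*j*z (p(z, j) = (-12*z)*j + 0 = -12*j*z + 0 = -12*j*z)
O = -24532 (O = -12*(-1)*13*(-157) - 40 = 156*(-157) - 40 = -24492 - 40 = -24532)
O/(-105 - 95*109) = -24532/(-105 - 95*109) = -24532/(-105 - 10355) = -24532/(-10460) = -24532*(-1/10460) = 6133/2615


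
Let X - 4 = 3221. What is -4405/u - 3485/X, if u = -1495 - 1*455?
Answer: 6587/5590 ≈ 1.1784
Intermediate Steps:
X = 3225 (X = 4 + 3221 = 3225)
u = -1950 (u = -1495 - 455 = -1950)
-4405/u - 3485/X = -4405/(-1950) - 3485/3225 = -4405*(-1/1950) - 3485*1/3225 = 881/390 - 697/645 = 6587/5590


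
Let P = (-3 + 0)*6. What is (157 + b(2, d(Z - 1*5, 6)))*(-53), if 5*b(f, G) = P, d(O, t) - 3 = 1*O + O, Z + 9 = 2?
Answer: -40651/5 ≈ -8130.2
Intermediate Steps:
Z = -7 (Z = -9 + 2 = -7)
P = -18 (P = -3*6 = -18)
d(O, t) = 3 + 2*O (d(O, t) = 3 + (1*O + O) = 3 + (O + O) = 3 + 2*O)
b(f, G) = -18/5 (b(f, G) = (⅕)*(-18) = -18/5)
(157 + b(2, d(Z - 1*5, 6)))*(-53) = (157 - 18/5)*(-53) = (767/5)*(-53) = -40651/5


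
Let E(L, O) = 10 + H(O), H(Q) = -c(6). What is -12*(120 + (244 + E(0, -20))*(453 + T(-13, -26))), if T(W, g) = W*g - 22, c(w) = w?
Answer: -2289984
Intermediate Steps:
H(Q) = -6 (H(Q) = -1*6 = -6)
T(W, g) = -22 + W*g
E(L, O) = 4 (E(L, O) = 10 - 6 = 4)
-12*(120 + (244 + E(0, -20))*(453 + T(-13, -26))) = -12*(120 + (244 + 4)*(453 + (-22 - 13*(-26)))) = -12*(120 + 248*(453 + (-22 + 338))) = -12*(120 + 248*(453 + 316)) = -12*(120 + 248*769) = -12*(120 + 190712) = -12*190832 = -2289984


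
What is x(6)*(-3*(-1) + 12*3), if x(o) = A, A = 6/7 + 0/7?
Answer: 234/7 ≈ 33.429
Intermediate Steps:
A = 6/7 (A = 6*(1/7) + 0*(1/7) = 6/7 + 0 = 6/7 ≈ 0.85714)
x(o) = 6/7
x(6)*(-3*(-1) + 12*3) = 6*(-3*(-1) + 12*3)/7 = 6*(3 + 36)/7 = (6/7)*39 = 234/7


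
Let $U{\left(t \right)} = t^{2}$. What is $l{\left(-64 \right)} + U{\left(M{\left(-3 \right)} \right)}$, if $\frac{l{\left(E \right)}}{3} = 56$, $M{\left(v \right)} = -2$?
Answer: $172$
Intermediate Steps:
$l{\left(E \right)} = 168$ ($l{\left(E \right)} = 3 \cdot 56 = 168$)
$l{\left(-64 \right)} + U{\left(M{\left(-3 \right)} \right)} = 168 + \left(-2\right)^{2} = 168 + 4 = 172$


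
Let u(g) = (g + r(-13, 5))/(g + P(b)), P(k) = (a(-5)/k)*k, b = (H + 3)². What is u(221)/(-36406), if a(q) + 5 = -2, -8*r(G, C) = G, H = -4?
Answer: -1781/62327072 ≈ -2.8575e-5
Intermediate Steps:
r(G, C) = -G/8
a(q) = -7 (a(q) = -5 - 2 = -7)
b = 1 (b = (-4 + 3)² = (-1)² = 1)
P(k) = -7 (P(k) = (-7/k)*k = -7)
u(g) = (13/8 + g)/(-7 + g) (u(g) = (g - ⅛*(-13))/(g - 7) = (g + 13/8)/(-7 + g) = (13/8 + g)/(-7 + g))
u(221)/(-36406) = ((13/8 + 221)/(-7 + 221))/(-36406) = ((1781/8)/214)*(-1/36406) = ((1/214)*(1781/8))*(-1/36406) = (1781/1712)*(-1/36406) = -1781/62327072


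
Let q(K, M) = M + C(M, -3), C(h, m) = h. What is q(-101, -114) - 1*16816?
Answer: -17044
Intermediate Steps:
q(K, M) = 2*M (q(K, M) = M + M = 2*M)
q(-101, -114) - 1*16816 = 2*(-114) - 1*16816 = -228 - 16816 = -17044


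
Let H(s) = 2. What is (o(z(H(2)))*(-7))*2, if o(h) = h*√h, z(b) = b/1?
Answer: -28*√2 ≈ -39.598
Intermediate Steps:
z(b) = b (z(b) = b*1 = b)
o(h) = h^(3/2)
(o(z(H(2)))*(-7))*2 = (2^(3/2)*(-7))*2 = ((2*√2)*(-7))*2 = -14*√2*2 = -28*√2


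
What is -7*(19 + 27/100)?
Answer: -13489/100 ≈ -134.89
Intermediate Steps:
-7*(19 + 27/100) = -7*1927/100 = -13489/100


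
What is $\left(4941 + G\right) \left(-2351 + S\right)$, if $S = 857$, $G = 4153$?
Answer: $-13586436$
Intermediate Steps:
$\left(4941 + G\right) \left(-2351 + S\right) = \left(4941 + 4153\right) \left(-2351 + 857\right) = 9094 \left(-1494\right) = -13586436$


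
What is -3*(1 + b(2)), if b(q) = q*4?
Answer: -27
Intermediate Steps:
b(q) = 4*q
-3*(1 + b(2)) = -3*(1 + 4*2) = -3*(1 + 8) = -3*9 = -27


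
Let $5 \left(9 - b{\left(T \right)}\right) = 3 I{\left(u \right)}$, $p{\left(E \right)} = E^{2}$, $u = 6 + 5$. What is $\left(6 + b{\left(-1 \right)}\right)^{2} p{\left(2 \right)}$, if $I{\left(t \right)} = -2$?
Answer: $\frac{26244}{25} \approx 1049.8$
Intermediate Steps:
$u = 11$
$b{\left(T \right)} = \frac{51}{5}$ ($b{\left(T \right)} = 9 - \frac{3 \left(-2\right)}{5} = 9 - - \frac{6}{5} = 9 + \frac{6}{5} = \frac{51}{5}$)
$\left(6 + b{\left(-1 \right)}\right)^{2} p{\left(2 \right)} = \left(6 + \frac{51}{5}\right)^{2} \cdot 2^{2} = \left(\frac{81}{5}\right)^{2} \cdot 4 = \frac{6561}{25} \cdot 4 = \frac{26244}{25}$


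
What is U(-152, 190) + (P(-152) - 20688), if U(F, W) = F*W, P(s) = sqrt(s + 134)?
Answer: -49568 + 3*I*sqrt(2) ≈ -49568.0 + 4.2426*I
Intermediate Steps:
P(s) = sqrt(134 + s)
U(-152, 190) + (P(-152) - 20688) = -152*190 + (sqrt(134 - 152) - 20688) = -28880 + (sqrt(-18) - 20688) = -28880 + (3*I*sqrt(2) - 20688) = -28880 + (-20688 + 3*I*sqrt(2)) = -49568 + 3*I*sqrt(2)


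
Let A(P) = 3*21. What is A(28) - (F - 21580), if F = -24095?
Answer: 45738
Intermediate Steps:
A(P) = 63
A(28) - (F - 21580) = 63 - (-24095 - 21580) = 63 - 1*(-45675) = 63 + 45675 = 45738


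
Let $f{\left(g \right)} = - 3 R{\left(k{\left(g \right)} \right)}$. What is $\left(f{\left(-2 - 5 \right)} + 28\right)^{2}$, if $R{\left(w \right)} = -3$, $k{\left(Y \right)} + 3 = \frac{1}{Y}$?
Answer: $1369$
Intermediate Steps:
$k{\left(Y \right)} = -3 + \frac{1}{Y}$
$f{\left(g \right)} = 9$ ($f{\left(g \right)} = \left(-3\right) \left(-3\right) = 9$)
$\left(f{\left(-2 - 5 \right)} + 28\right)^{2} = \left(9 + 28\right)^{2} = 37^{2} = 1369$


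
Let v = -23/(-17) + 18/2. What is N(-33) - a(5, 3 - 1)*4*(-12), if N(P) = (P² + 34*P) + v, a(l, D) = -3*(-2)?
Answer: 4511/17 ≈ 265.35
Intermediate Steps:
a(l, D) = 6
v = 176/17 (v = -23*(-1/17) + 18*(½) = 23/17 + 9 = 176/17 ≈ 10.353)
N(P) = 176/17 + P² + 34*P (N(P) = (P² + 34*P) + 176/17 = 176/17 + P² + 34*P)
N(-33) - a(5, 3 - 1)*4*(-12) = (176/17 + (-33)² + 34*(-33)) - 6*4*(-12) = (176/17 + 1089 - 1122) - 24*(-12) = -385/17 - 1*(-288) = -385/17 + 288 = 4511/17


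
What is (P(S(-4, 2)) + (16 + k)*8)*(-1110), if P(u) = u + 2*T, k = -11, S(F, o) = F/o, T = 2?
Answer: -46620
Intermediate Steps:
P(u) = 4 + u (P(u) = u + 2*2 = u + 4 = 4 + u)
(P(S(-4, 2)) + (16 + k)*8)*(-1110) = ((4 - 4/2) + (16 - 11)*8)*(-1110) = ((4 - 4*1/2) + 5*8)*(-1110) = ((4 - 2) + 40)*(-1110) = (2 + 40)*(-1110) = 42*(-1110) = -46620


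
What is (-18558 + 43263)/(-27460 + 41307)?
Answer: 405/227 ≈ 1.7841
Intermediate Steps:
(-18558 + 43263)/(-27460 + 41307) = 24705/13847 = 24705*(1/13847) = 405/227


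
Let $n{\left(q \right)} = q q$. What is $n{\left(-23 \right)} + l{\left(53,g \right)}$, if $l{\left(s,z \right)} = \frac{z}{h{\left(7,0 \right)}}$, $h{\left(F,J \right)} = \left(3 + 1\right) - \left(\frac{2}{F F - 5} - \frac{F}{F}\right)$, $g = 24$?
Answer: $\frac{58189}{109} \approx 533.84$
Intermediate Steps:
$n{\left(q \right)} = q^{2}$
$h{\left(F,J \right)} = 5 - \frac{2}{-5 + F^{2}}$ ($h{\left(F,J \right)} = 4 + \left(- \frac{2}{F^{2} - 5} + 1\right) = 4 + \left(- \frac{2}{-5 + F^{2}} + 1\right) = 4 + \left(1 - \frac{2}{-5 + F^{2}}\right) = 5 - \frac{2}{-5 + F^{2}}$)
$l{\left(s,z \right)} = \frac{22 z}{109}$ ($l{\left(s,z \right)} = \frac{z}{\frac{1}{-5 + 7^{2}} \left(-27 + 5 \cdot 7^{2}\right)} = \frac{z}{\frac{1}{-5 + 49} \left(-27 + 5 \cdot 49\right)} = \frac{z}{\frac{1}{44} \left(-27 + 245\right)} = \frac{z}{\frac{1}{44} \cdot 218} = \frac{z}{\frac{109}{22}} = z \frac{22}{109} = \frac{22 z}{109}$)
$n{\left(-23 \right)} + l{\left(53,g \right)} = \left(-23\right)^{2} + \frac{22}{109} \cdot 24 = 529 + \frac{528}{109} = \frac{58189}{109}$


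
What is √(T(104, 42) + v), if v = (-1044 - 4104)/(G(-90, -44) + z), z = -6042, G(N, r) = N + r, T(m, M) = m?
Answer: √62479118/772 ≈ 10.239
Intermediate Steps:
v = 1287/1544 (v = (-1044 - 4104)/((-90 - 44) - 6042) = -5148/(-134 - 6042) = -5148/(-6176) = -5148*(-1/6176) = 1287/1544 ≈ 0.83355)
√(T(104, 42) + v) = √(104 + 1287/1544) = √(161863/1544) = √62479118/772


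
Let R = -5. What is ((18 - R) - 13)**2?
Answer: 100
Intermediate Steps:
((18 - R) - 13)**2 = ((18 - 1*(-5)) - 13)**2 = ((18 + 5) - 13)**2 = (23 - 13)**2 = 10**2 = 100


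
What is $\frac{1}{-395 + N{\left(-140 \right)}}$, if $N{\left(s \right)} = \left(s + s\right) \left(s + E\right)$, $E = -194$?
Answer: $\frac{1}{93125} \approx 1.0738 \cdot 10^{-5}$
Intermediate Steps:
$N{\left(s \right)} = 2 s \left(-194 + s\right)$ ($N{\left(s \right)} = \left(s + s\right) \left(s - 194\right) = 2 s \left(-194 + s\right)$)
$\frac{1}{-395 + N{\left(-140 \right)}} = \frac{1}{-395 + 2 \left(-140\right) \left(-194 - 140\right)} = \frac{1}{-395 + 2 \left(-140\right) \left(-334\right)} = \frac{1}{-395 + 93520} = \frac{1}{93125}$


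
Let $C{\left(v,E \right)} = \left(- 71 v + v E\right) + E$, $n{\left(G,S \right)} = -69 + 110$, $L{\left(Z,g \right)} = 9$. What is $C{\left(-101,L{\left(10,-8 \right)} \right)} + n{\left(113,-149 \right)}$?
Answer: $6312$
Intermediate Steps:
$n{\left(G,S \right)} = 41$
$C{\left(v,E \right)} = E - 71 v + E v$ ($C{\left(v,E \right)} = \left(- 71 v + E v\right) + E = E - 71 v + E v$)
$C{\left(-101,L{\left(10,-8 \right)} \right)} + n{\left(113,-149 \right)} = \left(9 - -7171 + 9 \left(-101\right)\right) + 41 = \left(9 + 7171 - 909\right) + 41 = 6271 + 41 = 6312$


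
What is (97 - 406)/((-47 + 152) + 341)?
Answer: -309/446 ≈ -0.69283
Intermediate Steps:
(97 - 406)/((-47 + 152) + 341) = -309/(105 + 341) = -309/446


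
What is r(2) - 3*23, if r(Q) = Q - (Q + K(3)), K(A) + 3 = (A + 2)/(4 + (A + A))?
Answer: -133/2 ≈ -66.500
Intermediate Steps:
K(A) = -3 + (2 + A)/(4 + 2*A) (K(A) = -3 + (A + 2)/(4 + (A + A)) = -3 + (2 + A)/(4 + 2*A))
r(Q) = 5/2 (r(Q) = Q - (Q - 5/2) = Q - (-5/2 + Q) = Q + (5/2 - Q) = 5/2)
r(2) - 3*23 = 5/2 - 3*23 = 5/2 - 69 = -133/2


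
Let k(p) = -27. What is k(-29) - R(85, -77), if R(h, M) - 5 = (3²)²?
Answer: -113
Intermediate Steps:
R(h, M) = 86 (R(h, M) = 5 + (3²)² = 5 + 9² = 5 + 81 = 86)
k(-29) - R(85, -77) = -27 - 1*86 = -27 - 86 = -113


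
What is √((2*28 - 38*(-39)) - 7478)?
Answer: 6*I*√165 ≈ 77.071*I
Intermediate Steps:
√((2*28 - 38*(-39)) - 7478) = √((56 + 1482) - 7478) = √(1538 - 7478) = √(-5940) = 6*I*√165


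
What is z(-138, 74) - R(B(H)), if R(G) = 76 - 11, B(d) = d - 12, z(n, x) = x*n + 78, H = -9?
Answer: -10199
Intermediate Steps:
z(n, x) = 78 + n*x (z(n, x) = n*x + 78 = 78 + n*x)
B(d) = -12 + d
R(G) = 65
z(-138, 74) - R(B(H)) = (78 - 138*74) - 1*65 = (78 - 10212) - 65 = -10134 - 65 = -10199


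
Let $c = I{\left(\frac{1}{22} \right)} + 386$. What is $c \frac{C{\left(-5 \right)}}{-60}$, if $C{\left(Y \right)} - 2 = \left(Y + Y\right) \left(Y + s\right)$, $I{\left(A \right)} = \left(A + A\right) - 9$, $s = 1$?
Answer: $- \frac{14518}{55} \approx -263.96$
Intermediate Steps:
$I{\left(A \right)} = -9 + 2 A$ ($I{\left(A \right)} = 2 A - 9 = -9 + 2 A$)
$C{\left(Y \right)} = 2 + 2 Y \left(1 + Y\right)$ ($C{\left(Y \right)} = 2 + \left(Y + Y\right) \left(Y + 1\right) = 2 + 2 Y \left(1 + Y\right)$)
$c = \frac{4148}{11}$ ($c = \left(-9 + \frac{2}{22}\right) + 386 = \left(-9 + 2 \cdot \frac{1}{22}\right) + 386 = \left(-9 + \frac{1}{11}\right) + 386 = - \frac{98}{11} + 386 = \frac{4148}{11} \approx 377.09$)
$c \frac{C{\left(-5 \right)}}{-60} = \frac{4148 \frac{2 + 2 \left(-5\right) + 2 \left(-5\right)^{2}}{-60}}{11} = \frac{4148 \left(2 - 10 + 2 \cdot 25\right) \left(- \frac{1}{60}\right)}{11} = \frac{4148 \left(2 - 10 + 50\right) \left(- \frac{1}{60}\right)}{11} = \frac{4148 \cdot 42 \left(- \frac{1}{60}\right)}{11} = \frac{4148}{11} \left(- \frac{7}{10}\right) = - \frac{14518}{55}$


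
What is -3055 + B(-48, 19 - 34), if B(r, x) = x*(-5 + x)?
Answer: -2755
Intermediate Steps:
-3055 + B(-48, 19 - 34) = -3055 + (19 - 34)*(-5 + (19 - 34)) = -3055 - 15*(-5 - 15) = -3055 - 15*(-20) = -3055 + 300 = -2755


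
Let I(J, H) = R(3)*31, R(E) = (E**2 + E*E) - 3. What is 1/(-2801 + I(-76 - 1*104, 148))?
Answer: -1/2336 ≈ -0.00042808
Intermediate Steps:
R(E) = -3 + 2*E**2 (R(E) = (E**2 + E**2) - 3 = 2*E**2 - 3 = -3 + 2*E**2)
I(J, H) = 465 (I(J, H) = (-3 + 2*3**2)*31 = (-3 + 2*9)*31 = (-3 + 18)*31 = 15*31 = 465)
1/(-2801 + I(-76 - 1*104, 148)) = 1/(-2801 + 465) = 1/(-2336) = -1/2336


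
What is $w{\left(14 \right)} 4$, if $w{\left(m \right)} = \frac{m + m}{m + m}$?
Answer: $4$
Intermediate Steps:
$w{\left(m \right)} = 1$ ($w{\left(m \right)} = \frac{2 m}{2 m} = 2 m \frac{1}{2 m} = 1$)
$w{\left(14 \right)} 4 = 1 \cdot 4 = 4$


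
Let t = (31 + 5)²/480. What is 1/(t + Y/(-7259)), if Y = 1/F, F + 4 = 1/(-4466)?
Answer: 37052010/100041703 ≈ 0.37037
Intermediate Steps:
t = 27/10 (t = 36²*(1/480) = 1296*(1/480) = 27/10 ≈ 2.7000)
F = -17865/4466 (F = -4 + 1/(-4466) = -4 - 1/4466 = -17865/4466 ≈ -4.0002)
Y = -4466/17865 (Y = 1/(-17865/4466) = -4466/17865 ≈ -0.24999)
1/(t + Y/(-7259)) = 1/(27/10 - 4466/17865/(-7259)) = 1/(27/10 - 4466/17865*(-1/7259)) = 1/(27/10 + 638/18526005) = 1/(100041703/37052010) = 37052010/100041703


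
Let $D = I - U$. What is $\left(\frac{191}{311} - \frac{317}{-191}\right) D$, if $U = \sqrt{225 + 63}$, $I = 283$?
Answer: $\frac{38224244}{59401} - \frac{1620816 \sqrt{2}}{59401} \approx 604.91$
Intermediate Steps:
$U = 12 \sqrt{2}$ ($U = \sqrt{288} = 12 \sqrt{2} \approx 16.971$)
$D = 283 - 12 \sqrt{2} \approx 266.03$
$\left(\frac{191}{311} - \frac{317}{-191}\right) D = \left(\frac{191}{311} - \frac{317}{-191}\right) \left(283 - 12 \sqrt{2}\right) = \left(191 \cdot \frac{1}{311} - - \frac{317}{191}\right) \left(283 - 12 \sqrt{2}\right) = \left(\frac{191}{311} + \frac{317}{191}\right) \left(283 - 12 \sqrt{2}\right) = \frac{135068 \left(283 - 12 \sqrt{2}\right)}{59401} = \frac{38224244}{59401} - \frac{1620816 \sqrt{2}}{59401}$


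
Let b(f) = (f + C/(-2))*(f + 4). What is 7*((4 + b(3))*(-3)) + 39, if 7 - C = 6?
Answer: -825/2 ≈ -412.50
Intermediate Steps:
C = 1 (C = 7 - 1*6 = 7 - 6 = 1)
b(f) = (4 + f)*(-½ + f) (b(f) = (f + 1/(-2))*(f + 4) = (f + 1*(-½))*(4 + f) = (f - ½)*(4 + f) = (-½ + f)*(4 + f) = (4 + f)*(-½ + f))
7*((4 + b(3))*(-3)) + 39 = 7*((4 + (-2 + 3² + (7/2)*3))*(-3)) + 39 = 7*((4 + (-2 + 9 + 21/2))*(-3)) + 39 = 7*((4 + 35/2)*(-3)) + 39 = 7*((43/2)*(-3)) + 39 = 7*(-129/2) + 39 = -903/2 + 39 = -825/2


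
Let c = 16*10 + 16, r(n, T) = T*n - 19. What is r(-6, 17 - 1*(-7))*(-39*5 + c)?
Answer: 3097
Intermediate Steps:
r(n, T) = -19 + T*n
c = 176 (c = 160 + 16 = 176)
r(-6, 17 - 1*(-7))*(-39*5 + c) = (-19 + (17 - 1*(-7))*(-6))*(-39*5 + 176) = (-19 + (17 + 7)*(-6))*(-195 + 176) = (-19 + 24*(-6))*(-19) = (-19 - 144)*(-19) = -163*(-19) = 3097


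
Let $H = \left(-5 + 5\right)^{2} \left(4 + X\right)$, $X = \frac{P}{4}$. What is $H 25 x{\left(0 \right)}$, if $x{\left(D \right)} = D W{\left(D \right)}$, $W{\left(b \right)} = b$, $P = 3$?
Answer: $0$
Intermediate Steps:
$X = \frac{3}{4} \approx 0.75$
$H = 0$ ($H = \left(-5 + 5\right)^{2} \left(4 + \frac{3}{4}\right) = 0^{2} \cdot \frac{19}{4} = 0 \cdot \frac{19}{4} = 0$)
$x{\left(D \right)} = D^{2}$ ($x{\left(D \right)} = D D = D^{2}$)
$H 25 x{\left(0 \right)} = 0 \cdot 25 \cdot 0^{2} = 0 \cdot 0 = 0$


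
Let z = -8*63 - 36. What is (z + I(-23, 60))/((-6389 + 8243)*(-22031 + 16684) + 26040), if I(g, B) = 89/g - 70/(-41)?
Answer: 511259/9323722014 ≈ 5.4834e-5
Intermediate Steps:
z = -540 (z = -504 - 36 = -540)
I(g, B) = 70/41 + 89/g (I(g, B) = 89/g - 70*(-1/41) = 89/g + 70/41 = 70/41 + 89/g)
(z + I(-23, 60))/((-6389 + 8243)*(-22031 + 16684) + 26040) = (-540 + (70/41 + 89/(-23)))/((-6389 + 8243)*(-22031 + 16684) + 26040) = (-540 + (70/41 + 89*(-1/23)))/(1854*(-5347) + 26040) = (-540 + (70/41 - 89/23))/(-9913338 + 26040) = (-540 - 2039/943)/(-9887298) = -511259/943*(-1/9887298) = 511259/9323722014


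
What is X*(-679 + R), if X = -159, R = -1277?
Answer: 311004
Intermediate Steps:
X*(-679 + R) = -159*(-679 - 1277) = -159*(-1956) = 311004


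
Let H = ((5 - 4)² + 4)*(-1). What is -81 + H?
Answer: -86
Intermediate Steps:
H = -5 (H = (1² + 4)*(-1) = (1 + 4)*(-1) = 5*(-1) = -5)
-81 + H = -81 - 5 = -86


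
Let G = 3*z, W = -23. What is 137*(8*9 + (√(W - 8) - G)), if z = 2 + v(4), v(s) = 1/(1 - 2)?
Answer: 9453 + 137*I*√31 ≈ 9453.0 + 762.78*I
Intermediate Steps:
v(s) = -1 (v(s) = 1/(-1) = -1)
z = 1 (z = 2 - 1 = 1)
G = 3 (G = 3*1 = 3)
137*(8*9 + (√(W - 8) - G)) = 137*(8*9 + (√(-23 - 8) - 1*3)) = 137*(72 + (√(-31) - 3)) = 137*(72 + (I*√31 - 3)) = 137*(72 + (-3 + I*√31)) = 137*(69 + I*√31) = 9453 + 137*I*√31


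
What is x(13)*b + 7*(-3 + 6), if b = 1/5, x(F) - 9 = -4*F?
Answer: 62/5 ≈ 12.400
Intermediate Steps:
x(F) = 9 - 4*F
b = ⅕ ≈ 0.20000
x(13)*b + 7*(-3 + 6) = (9 - 4*13)*(⅕) + 7*(-3 + 6) = (9 - 52)*(⅕) + 7*3 = -43*⅕ + 21 = -43/5 + 21 = 62/5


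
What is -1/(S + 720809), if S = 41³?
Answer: -1/789730 ≈ -1.2663e-6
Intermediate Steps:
S = 68921
-1/(S + 720809) = -1/(68921 + 720809) = -1/789730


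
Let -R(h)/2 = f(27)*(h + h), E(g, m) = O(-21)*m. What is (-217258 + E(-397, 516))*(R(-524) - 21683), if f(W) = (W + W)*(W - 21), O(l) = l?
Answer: -149953785574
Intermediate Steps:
f(W) = 2*W*(-21 + W) (f(W) = (2*W)*(-21 + W) = 2*W*(-21 + W))
E(g, m) = -21*m
R(h) = -1296*h (R(h) = -2*2*27*(-21 + 27)*(h + h) = -2*2*27*6*2*h = -648*2*h = -1296*h)
(-217258 + E(-397, 516))*(R(-524) - 21683) = (-217258 - 21*516)*(-1296*(-524) - 21683) = (-217258 - 10836)*(679104 - 21683) = -228094*657421 = -149953785574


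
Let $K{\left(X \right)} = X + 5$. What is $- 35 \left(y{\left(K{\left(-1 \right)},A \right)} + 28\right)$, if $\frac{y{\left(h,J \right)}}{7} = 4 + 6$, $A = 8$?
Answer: $-3430$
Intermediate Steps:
$K{\left(X \right)} = 5 + X$
$y{\left(h,J \right)} = 70$ ($y{\left(h,J \right)} = 7 \left(4 + 6\right) = 7 \cdot 10 = 70$)
$- 35 \left(y{\left(K{\left(-1 \right)},A \right)} + 28\right) = - 35 \left(70 + 28\right) = \left(-35\right) 98 = -3430$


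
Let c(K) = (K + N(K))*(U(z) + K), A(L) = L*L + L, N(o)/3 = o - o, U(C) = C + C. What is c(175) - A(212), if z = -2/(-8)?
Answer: -28887/2 ≈ -14444.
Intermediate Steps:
z = ¼ (z = -2*(-⅛) = ¼ ≈ 0.25000)
U(C) = 2*C
N(o) = 0 (N(o) = 3*(o - o) = 3*0 = 0)
A(L) = L + L² (A(L) = L² + L = L + L²)
c(K) = K*(½ + K) (c(K) = (K + 0)*(2*(¼) + K) = K*(½ + K))
c(175) - A(212) = 175*(½ + 175) - 212*(1 + 212) = 175*(351/2) - 212*213 = 61425/2 - 1*45156 = 61425/2 - 45156 = -28887/2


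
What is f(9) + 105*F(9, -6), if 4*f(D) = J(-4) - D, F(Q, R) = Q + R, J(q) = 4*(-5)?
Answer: 1231/4 ≈ 307.75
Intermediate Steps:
J(q) = -20
f(D) = -5 - D/4 (f(D) = (-20 - D)/4 = -5 - D/4)
f(9) + 105*F(9, -6) = (-5 - 1/4*9) + 105*(9 - 6) = (-5 - 9/4) + 105*3 = -29/4 + 315 = 1231/4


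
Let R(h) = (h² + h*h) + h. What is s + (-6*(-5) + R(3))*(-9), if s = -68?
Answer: -527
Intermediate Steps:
R(h) = h + 2*h² (R(h) = (h² + h²) + h = 2*h² + h = h + 2*h²)
s + (-6*(-5) + R(3))*(-9) = -68 + (-6*(-5) + 3*(1 + 2*3))*(-9) = -68 + (30 + 3*(1 + 6))*(-9) = -68 + (30 + 3*7)*(-9) = -68 + (30 + 21)*(-9) = -68 + 51*(-9) = -68 - 459 = -527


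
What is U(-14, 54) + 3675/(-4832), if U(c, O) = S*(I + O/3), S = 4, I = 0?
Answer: 344229/4832 ≈ 71.240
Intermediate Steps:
U(c, O) = 4*O/3 (U(c, O) = 4*(0 + O/3) = 4*(O/3) = 4*O/3)
U(-14, 54) + 3675/(-4832) = (4/3)*54 + 3675/(-4832) = 72 + 3675*(-1/4832) = 72 - 3675/4832 = 344229/4832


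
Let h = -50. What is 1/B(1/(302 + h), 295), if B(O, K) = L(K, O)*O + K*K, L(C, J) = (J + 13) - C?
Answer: 63504/5526364537 ≈ 1.1491e-5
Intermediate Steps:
L(C, J) = 13 + J - C (L(C, J) = (13 + J) - C = 13 + J - C)
B(O, K) = K**2 + O*(13 + O - K) (B(O, K) = (13 + O - K)*O + K*K = O*(13 + O - K) + K**2 = K**2 + O*(13 + O - K))
1/B(1/(302 + h), 295) = 1/(295**2 + (13 + 1/(302 - 50) - 1*295)/(302 - 50)) = 1/(87025 + (13 + 1/252 - 295)/252) = 1/(87025 + (1/252)*(-71063/252)) = 1/(87025 - 71063/63504) = 1/(5526364537/63504) = 63504/5526364537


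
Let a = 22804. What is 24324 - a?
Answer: 1520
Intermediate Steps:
24324 - a = 24324 - 1*22804 = 24324 - 22804 = 1520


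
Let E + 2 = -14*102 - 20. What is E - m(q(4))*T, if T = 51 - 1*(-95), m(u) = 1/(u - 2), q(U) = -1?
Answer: -4204/3 ≈ -1401.3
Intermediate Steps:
m(u) = 1/(-2 + u)
T = 146 (T = 51 + 95 = 146)
E = -1450 (E = -2 + (-14*102 - 20) = -2 + (-1428 - 20) = -2 - 1448 = -1450)
E - m(q(4))*T = -1450 - 146/(-2 - 1) = -1450 - 146/(-3) = -1450 - (-1)*146/3 = -1450 - 1*(-146/3) = -1450 + 146/3 = -4204/3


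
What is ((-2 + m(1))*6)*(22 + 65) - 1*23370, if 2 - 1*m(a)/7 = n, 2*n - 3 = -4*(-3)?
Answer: -44511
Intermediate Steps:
n = 15/2 (n = 3/2 + (-4*(-3))/2 = 3/2 + (½)*12 = 3/2 + 6 = 15/2 ≈ 7.5000)
m(a) = -77/2 (m(a) = 14 - 7*15/2 = 14 - 105/2 = -77/2)
((-2 + m(1))*6)*(22 + 65) - 1*23370 = ((-2 - 77/2)*6)*(22 + 65) - 1*23370 = -81/2*6*87 - 23370 = -243*87 - 23370 = -21141 - 23370 = -44511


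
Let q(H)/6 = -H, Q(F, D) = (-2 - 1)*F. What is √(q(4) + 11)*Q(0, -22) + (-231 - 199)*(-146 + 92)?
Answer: 23220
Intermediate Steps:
Q(F, D) = -3*F
q(H) = -6*H (q(H) = 6*(-H) = -6*H)
√(q(4) + 11)*Q(0, -22) + (-231 - 199)*(-146 + 92) = √(-6*4 + 11)*(-3*0) + (-231 - 199)*(-146 + 92) = √(-24 + 11)*0 - 430*(-54) = √(-13)*0 + 23220 = (I*√13)*0 + 23220 = 0 + 23220 = 23220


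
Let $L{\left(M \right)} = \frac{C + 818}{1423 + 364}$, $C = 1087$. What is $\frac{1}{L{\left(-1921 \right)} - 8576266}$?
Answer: $- \frac{1787}{15325785437} \approx -1.166 \cdot 10^{-7}$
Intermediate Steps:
$L{\left(M \right)} = \frac{1905}{1787}$ ($L{\left(M \right)} = \frac{1087 + 818}{1423 + 364} = \frac{1905}{1787}$)
$\frac{1}{L{\left(-1921 \right)} - 8576266} = \frac{1}{\frac{1905}{1787} - 8576266} = \frac{1}{- \frac{15325785437}{1787}} = - \frac{1787}{15325785437}$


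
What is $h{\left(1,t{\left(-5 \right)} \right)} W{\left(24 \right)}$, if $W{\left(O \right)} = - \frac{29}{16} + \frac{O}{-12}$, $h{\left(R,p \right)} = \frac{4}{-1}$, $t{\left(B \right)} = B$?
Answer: $\frac{61}{4} \approx 15.25$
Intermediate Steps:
$h{\left(R,p \right)} = -4$ ($h{\left(R,p \right)} = 4 \left(-1\right) = -4$)
$W{\left(O \right)} = - \frac{29}{16} - \frac{O}{12}$ ($W{\left(O \right)} = \left(-29\right) \frac{1}{16} + O \left(- \frac{1}{12}\right) = - \frac{29}{16} - \frac{O}{12}$)
$h{\left(1,t{\left(-5 \right)} \right)} W{\left(24 \right)} = - 4 \left(- \frac{29}{16} - 2\right) = \left(-4\right) \left(- \frac{61}{16}\right) = \frac{61}{4}$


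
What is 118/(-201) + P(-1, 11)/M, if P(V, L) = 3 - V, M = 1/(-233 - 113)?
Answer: -278302/201 ≈ -1384.6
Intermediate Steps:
M = -1/346 (M = 1/(-346) = -1/346 ≈ -0.0028902)
118/(-201) + P(-1, 11)/M = 118/(-201) + (3 - 1*(-1))/(-1/346) = 118*(-1/201) + (3 + 1)*(-346) = -118/201 + 4*(-346) = -118/201 - 1384 = -278302/201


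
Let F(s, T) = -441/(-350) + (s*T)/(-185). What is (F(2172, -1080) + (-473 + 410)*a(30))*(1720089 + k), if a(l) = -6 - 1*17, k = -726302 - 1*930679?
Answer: 824839892874/925 ≈ 8.9172e+8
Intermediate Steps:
k = -1656981 (k = -726302 - 930679 = -1656981)
a(l) = -23 (a(l) = -6 - 17 = -23)
F(s, T) = 63/50 - T*s/185 (F(s, T) = -441*(-1/350) + (T*s)*(-1/185) = 63/50 - T*s/185)
(F(2172, -1080) + (-473 + 410)*a(30))*(1720089 + k) = ((63/50 - 1/185*(-1080)*2172) + (-473 + 410)*(-23))*(1720089 - 1656981) = ((63/50 + 469152/37) - 63*(-23))*63108 = (23459931/1850 + 1449)*63108 = (26140581/1850)*63108 = 824839892874/925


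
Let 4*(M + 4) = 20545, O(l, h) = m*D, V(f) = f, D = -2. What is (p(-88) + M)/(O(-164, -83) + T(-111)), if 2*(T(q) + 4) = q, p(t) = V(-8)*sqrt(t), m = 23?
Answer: -20529/422 + 32*I*sqrt(22)/211 ≈ -48.647 + 0.71134*I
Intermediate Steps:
O(l, h) = -46 (O(l, h) = 23*(-2) = -46)
p(t) = -8*sqrt(t)
M = 20529/4 (M = -4 + (1/4)*20545 = -4 + 20545/4 = 20529/4 ≈ 5132.3)
T(q) = -4 + q/2
(p(-88) + M)/(O(-164, -83) + T(-111)) = (-16*I*sqrt(22) + 20529/4)/(-46 + (-4 + (1/2)*(-111))) = (-16*I*sqrt(22) + 20529/4)/(-46 + (-4 - 111/2)) = (-16*I*sqrt(22) + 20529/4)/(-46 - 119/2) = (20529/4 - 16*I*sqrt(22))/(-211/2) = (20529/4 - 16*I*sqrt(22))*(-2/211) = -20529/422 + 32*I*sqrt(22)/211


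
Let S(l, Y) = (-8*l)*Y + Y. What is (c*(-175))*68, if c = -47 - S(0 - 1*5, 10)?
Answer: 5438300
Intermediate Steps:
S(l, Y) = Y - 8*Y*l (S(l, Y) = -8*Y*l + Y = Y - 8*Y*l)
c = -457 (c = -47 - 10*(1 - 8*(0 - 1*5)) = -47 - 10*(1 - 8*(0 - 5)) = -47 - 10*(1 - 8*(-5)) = -47 - 10*(1 + 40) = -47 - 10*41 = -47 - 1*410 = -47 - 410 = -457)
(c*(-175))*68 = -457*(-175)*68 = 79975*68 = 5438300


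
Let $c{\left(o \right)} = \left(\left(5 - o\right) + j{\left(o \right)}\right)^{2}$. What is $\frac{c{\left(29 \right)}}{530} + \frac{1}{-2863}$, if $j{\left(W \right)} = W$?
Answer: $\frac{14209}{303478} \approx 0.046821$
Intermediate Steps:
$c{\left(o \right)} = 25$ ($c{\left(o \right)} = \left(\left(5 - o\right) + o\right)^{2} = 5^{2} = 25$)
$\frac{c{\left(29 \right)}}{530} + \frac{1}{-2863} = \frac{25}{530} + \frac{1}{-2863} = 25 \cdot \frac{1}{530} - \frac{1}{2863} = \frac{5}{106} - \frac{1}{2863} = \frac{14209}{303478}$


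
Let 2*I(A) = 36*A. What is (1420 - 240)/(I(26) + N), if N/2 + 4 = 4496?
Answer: 295/2363 ≈ 0.12484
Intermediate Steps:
N = 8984 (N = -8 + 2*4496 = -8 + 8992 = 8984)
I(A) = 18*A (I(A) = (36*A)/2 = 18*A)
(1420 - 240)/(I(26) + N) = (1420 - 240)/(18*26 + 8984) = 1180/(468 + 8984) = 1180/9452 = 1180*(1/9452) = 295/2363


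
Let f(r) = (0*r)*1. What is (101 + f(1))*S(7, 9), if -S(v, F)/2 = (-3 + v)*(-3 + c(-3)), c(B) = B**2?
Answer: -4848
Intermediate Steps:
S(v, F) = 36 - 12*v (S(v, F) = -2*(-3 + v)*(-3 + (-3)**2) = -2*(-3 + v)*(-3 + 9) = -2*(-3 + v)*6 = -2*(-18 + 6*v) = 36 - 12*v)
f(r) = 0 (f(r) = 0*1 = 0)
(101 + f(1))*S(7, 9) = (101 + 0)*(36 - 12*7) = 101*(36 - 84) = 101*(-48) = -4848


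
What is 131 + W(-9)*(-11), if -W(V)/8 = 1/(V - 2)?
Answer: 123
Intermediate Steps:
W(V) = -8/(-2 + V) (W(V) = -8/(V - 2) = -8/(-2 + V))
131 + W(-9)*(-11) = 131 - 8/(-2 - 9)*(-11) = 131 - 8/(-11)*(-11) = 131 - 8*(-1/11)*(-11) = 131 + (8/11)*(-11) = 131 - 8 = 123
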